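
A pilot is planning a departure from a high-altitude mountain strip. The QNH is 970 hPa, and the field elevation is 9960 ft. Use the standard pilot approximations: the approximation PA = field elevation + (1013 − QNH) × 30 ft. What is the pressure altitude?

11250 ft

Pressure correction = (1013 − 970) × 30 = +1290 ft.
Pressure altitude = 9960 + (+1290) = 11250 ft.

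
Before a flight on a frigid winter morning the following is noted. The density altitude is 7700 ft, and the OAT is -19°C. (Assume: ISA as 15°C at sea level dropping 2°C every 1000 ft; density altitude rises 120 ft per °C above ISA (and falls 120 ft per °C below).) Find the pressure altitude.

9500 ft

DA = PA + 120 × (OAT − (15 − 2·PA/1000)) = PA + 120·OAT − 1800 + 0.24·PA = 1.24·PA + 120·OAT − 1800.
So 1.24·PA = 7700 − 120 × (-19) + 1800 = 11780.
PA = 11780 / 1.24 = 9500 ft.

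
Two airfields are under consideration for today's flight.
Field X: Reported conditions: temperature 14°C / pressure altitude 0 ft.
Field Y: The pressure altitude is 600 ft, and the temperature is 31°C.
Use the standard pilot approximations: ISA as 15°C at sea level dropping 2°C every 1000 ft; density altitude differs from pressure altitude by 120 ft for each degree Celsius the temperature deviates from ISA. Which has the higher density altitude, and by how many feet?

Field X: ISA temp = 15°C, deviation -1°C, DA = 0 + 120 × (-1) = -120 ft.
Field Y: ISA temp = 13.8°C, deviation +17.2°C, DA = 600 + 120 × 17.2 = 2664 ft.
Field Y is higher by 2664 − (-120) = 2784 ft.

Field Y by 2784 ft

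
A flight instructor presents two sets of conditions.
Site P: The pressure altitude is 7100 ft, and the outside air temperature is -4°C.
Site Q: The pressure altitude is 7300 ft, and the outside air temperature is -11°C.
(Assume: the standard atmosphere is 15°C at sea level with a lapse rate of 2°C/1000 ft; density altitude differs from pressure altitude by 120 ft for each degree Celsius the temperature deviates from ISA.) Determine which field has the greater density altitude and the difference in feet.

Site P by 592 ft

Site P: ISA temp = 0.8°C, deviation -4.8°C, DA = 7100 + 120 × (-4.8) = 6524 ft.
Site Q: ISA temp = 0.4°C, deviation -11.4°C, DA = 7300 + 120 × (-11.4) = 5932 ft.
Site P is higher by 6524 − 5932 = 592 ft.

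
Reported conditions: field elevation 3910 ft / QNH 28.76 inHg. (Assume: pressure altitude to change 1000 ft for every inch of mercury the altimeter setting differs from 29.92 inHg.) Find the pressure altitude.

5070 ft

Pressure correction = (29.92 − 28.76) × 1000 = +1160 ft.
Pressure altitude = 3910 + (+1160) = 5070 ft.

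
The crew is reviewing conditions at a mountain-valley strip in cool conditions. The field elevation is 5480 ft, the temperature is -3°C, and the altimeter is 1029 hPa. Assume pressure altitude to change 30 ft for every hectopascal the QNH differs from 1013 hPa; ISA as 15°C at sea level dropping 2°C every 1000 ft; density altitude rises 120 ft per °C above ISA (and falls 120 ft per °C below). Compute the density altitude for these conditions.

Pressure altitude = 5480 + (1013 − 1029) × 30 = 5480 + (-480) = 5000 ft.
ISA temperature at 5000 ft = 15 − 2 × (5000/1000) = 5°C.
ISA deviation = -3 − 5 = -8°C.
Density altitude = 5000 + 120 × (-8) = 4040 ft.

4040 ft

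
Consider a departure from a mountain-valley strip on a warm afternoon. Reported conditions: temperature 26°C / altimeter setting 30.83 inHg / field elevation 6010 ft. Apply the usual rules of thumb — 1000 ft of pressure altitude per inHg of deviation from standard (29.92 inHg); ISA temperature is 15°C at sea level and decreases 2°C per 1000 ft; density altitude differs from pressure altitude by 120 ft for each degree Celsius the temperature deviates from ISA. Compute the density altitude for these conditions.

7644 ft

Pressure altitude = 6010 + (29.92 − 30.83) × 1000 = 6010 + (-910) = 5100 ft.
ISA temperature at 5100 ft = 15 − 2 × (5100/1000) = 4.8°C.
ISA deviation = 26 − 4.8 = +21.2°C.
Density altitude = 5100 + 120 × (21.2) = 7644 ft.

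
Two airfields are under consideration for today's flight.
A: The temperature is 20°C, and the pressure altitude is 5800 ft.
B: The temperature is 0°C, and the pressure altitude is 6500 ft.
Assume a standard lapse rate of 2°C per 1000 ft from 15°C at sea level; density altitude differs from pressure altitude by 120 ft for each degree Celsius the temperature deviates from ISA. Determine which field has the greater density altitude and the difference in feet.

A: ISA temp = 3.4°C, deviation +16.6°C, DA = 5800 + 120 × 16.6 = 7792 ft.
B: ISA temp = 2°C, deviation -2°C, DA = 6500 + 120 × (-2) = 6260 ft.
A is higher by 7792 − 6260 = 1532 ft.

A by 1532 ft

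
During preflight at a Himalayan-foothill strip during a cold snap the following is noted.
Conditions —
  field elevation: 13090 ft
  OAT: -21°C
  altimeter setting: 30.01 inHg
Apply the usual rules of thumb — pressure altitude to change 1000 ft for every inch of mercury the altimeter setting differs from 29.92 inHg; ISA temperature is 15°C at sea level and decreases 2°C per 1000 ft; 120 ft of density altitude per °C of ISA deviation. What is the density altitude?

Pressure altitude = 13090 + (29.92 − 30.01) × 1000 = 13090 + (-90) = 13000 ft.
ISA temperature at 13000 ft = 15 − 2 × (13000/1000) = -11°C.
ISA deviation = -21 − (-11) = -10°C.
Density altitude = 13000 + 120 × (-10) = 11800 ft.

11800 ft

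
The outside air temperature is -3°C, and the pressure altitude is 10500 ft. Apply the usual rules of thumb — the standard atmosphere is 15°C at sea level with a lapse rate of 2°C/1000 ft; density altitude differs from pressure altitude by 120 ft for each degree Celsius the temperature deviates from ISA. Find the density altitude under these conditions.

10860 ft

ISA temperature at 10500 ft = 15 − 2 × (10500/1000) = -6°C.
ISA deviation = -3 − (-6) = +3°C.
Density altitude = 10500 + 120 × (3) = 10500 + (+360) = 10860 ft.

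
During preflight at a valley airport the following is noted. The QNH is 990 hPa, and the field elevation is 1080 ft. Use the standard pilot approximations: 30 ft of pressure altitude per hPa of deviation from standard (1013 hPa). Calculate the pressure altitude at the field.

Pressure correction = (1013 − 990) × 30 = +690 ft.
Pressure altitude = 1080 + (+690) = 1770 ft.

1770 ft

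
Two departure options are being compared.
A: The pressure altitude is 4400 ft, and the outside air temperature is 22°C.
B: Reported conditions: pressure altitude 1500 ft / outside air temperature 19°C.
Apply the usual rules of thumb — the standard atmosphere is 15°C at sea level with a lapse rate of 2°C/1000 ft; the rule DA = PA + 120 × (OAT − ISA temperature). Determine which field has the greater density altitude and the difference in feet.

A by 3956 ft

A: ISA temp = 6.2°C, deviation +15.8°C, DA = 4400 + 120 × 15.8 = 6296 ft.
B: ISA temp = 12°C, deviation +7°C, DA = 1500 + 120 × 7 = 2340 ft.
A is higher by 6296 − 2340 = 3956 ft.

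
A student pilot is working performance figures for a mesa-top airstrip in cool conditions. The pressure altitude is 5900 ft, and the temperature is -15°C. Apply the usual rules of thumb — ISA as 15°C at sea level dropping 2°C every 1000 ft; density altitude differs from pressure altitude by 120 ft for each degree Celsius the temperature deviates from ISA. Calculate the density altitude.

ISA temperature at 5900 ft = 15 − 2 × (5900/1000) = 3.2°C.
ISA deviation = -15 − 3.2 = -18.2°C.
Density altitude = 5900 + 120 × (-18.2) = 5900 + (-2184) = 3716 ft.

3716 ft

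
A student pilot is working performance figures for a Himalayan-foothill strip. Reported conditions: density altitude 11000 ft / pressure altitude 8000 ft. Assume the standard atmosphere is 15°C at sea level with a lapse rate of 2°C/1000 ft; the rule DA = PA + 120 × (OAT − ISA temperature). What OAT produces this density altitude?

24°C

Density altitude − pressure altitude = 11000 − 8000 = +3000 ft.
At 120 ft/°C that is an ISA deviation of 3000/120 = +25°C.
ISA temperature at 8000 ft = 15 − 2 × (8000/1000) = -1°C.
OAT = ISA + deviation = -1 + (+25) = 24°C.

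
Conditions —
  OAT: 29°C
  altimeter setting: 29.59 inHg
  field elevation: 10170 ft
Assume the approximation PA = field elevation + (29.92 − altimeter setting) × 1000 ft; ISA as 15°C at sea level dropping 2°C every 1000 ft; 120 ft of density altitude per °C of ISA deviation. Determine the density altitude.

14700 ft

Pressure altitude = 10170 + (29.92 − 29.59) × 1000 = 10170 + (+330) = 10500 ft.
ISA temperature at 10500 ft = 15 − 2 × (10500/1000) = -6°C.
ISA deviation = 29 − (-6) = +35°C.
Density altitude = 10500 + 120 × (35) = 14700 ft.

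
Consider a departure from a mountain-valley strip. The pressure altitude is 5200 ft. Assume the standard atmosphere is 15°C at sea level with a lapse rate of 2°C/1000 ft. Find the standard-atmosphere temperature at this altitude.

4.6°C

ISA temperature = 15 − 2 × (5200/1000) = 15 − 10.4 = 4.6°C.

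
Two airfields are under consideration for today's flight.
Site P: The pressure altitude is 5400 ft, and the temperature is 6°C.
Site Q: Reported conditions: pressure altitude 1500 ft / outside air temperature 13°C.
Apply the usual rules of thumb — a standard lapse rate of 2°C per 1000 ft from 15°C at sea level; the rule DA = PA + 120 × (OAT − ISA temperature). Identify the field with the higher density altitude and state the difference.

Site P: ISA temp = 4.2°C, deviation +1.8°C, DA = 5400 + 120 × 1.8 = 5616 ft.
Site Q: ISA temp = 12°C, deviation +1°C, DA = 1500 + 120 × 1 = 1620 ft.
Site P is higher by 5616 − 1620 = 3996 ft.

Site P by 3996 ft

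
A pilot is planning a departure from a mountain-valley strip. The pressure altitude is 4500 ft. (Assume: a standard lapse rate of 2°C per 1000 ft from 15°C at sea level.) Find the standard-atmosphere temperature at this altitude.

ISA temperature = 15 − 2 × (4500/1000) = 15 − 9 = 6°C.

6°C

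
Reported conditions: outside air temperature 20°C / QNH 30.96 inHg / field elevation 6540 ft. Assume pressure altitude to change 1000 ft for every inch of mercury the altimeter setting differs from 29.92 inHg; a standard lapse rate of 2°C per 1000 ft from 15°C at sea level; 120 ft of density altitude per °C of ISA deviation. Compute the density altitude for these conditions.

7420 ft

Pressure altitude = 6540 + (29.92 − 30.96) × 1000 = 6540 + (-1040) = 5500 ft.
ISA temperature at 5500 ft = 15 − 2 × (5500/1000) = 4°C.
ISA deviation = 20 − 4 = +16°C.
Density altitude = 5500 + 120 × (16) = 7420 ft.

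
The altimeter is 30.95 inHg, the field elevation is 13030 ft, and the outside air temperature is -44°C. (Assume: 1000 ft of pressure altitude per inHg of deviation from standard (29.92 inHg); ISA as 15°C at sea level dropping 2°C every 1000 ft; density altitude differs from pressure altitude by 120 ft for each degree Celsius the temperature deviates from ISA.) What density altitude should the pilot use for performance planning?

7800 ft

Pressure altitude = 13030 + (29.92 − 30.95) × 1000 = 13030 + (-1030) = 12000 ft.
ISA temperature at 12000 ft = 15 − 2 × (12000/1000) = -9°C.
ISA deviation = -44 − (-9) = -35°C.
Density altitude = 12000 + 120 × (-35) = 7800 ft.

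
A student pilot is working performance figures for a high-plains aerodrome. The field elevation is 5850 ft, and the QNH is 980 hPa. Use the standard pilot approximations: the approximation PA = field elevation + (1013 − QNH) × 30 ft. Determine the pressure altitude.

6840 ft

Pressure correction = (1013 − 980) × 30 = +990 ft.
Pressure altitude = 5850 + (+990) = 6840 ft.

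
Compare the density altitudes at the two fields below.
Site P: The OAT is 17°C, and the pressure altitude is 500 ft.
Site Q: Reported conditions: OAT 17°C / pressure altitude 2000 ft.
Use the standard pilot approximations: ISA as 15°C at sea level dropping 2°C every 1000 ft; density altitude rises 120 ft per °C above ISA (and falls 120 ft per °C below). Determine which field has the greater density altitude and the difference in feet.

Site P: ISA temp = 14°C, deviation +3°C, DA = 500 + 120 × 3 = 860 ft.
Site Q: ISA temp = 11°C, deviation +6°C, DA = 2000 + 120 × 6 = 2720 ft.
Site Q is higher by 2720 − 860 = 1860 ft.

Site Q by 1860 ft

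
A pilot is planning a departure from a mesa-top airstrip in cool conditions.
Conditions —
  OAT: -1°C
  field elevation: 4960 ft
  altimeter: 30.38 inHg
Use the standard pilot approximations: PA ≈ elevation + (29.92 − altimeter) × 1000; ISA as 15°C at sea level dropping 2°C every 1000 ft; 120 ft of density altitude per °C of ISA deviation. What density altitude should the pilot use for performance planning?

3660 ft

Pressure altitude = 4960 + (29.92 − 30.38) × 1000 = 4960 + (-460) = 4500 ft.
ISA temperature at 4500 ft = 15 − 2 × (4500/1000) = 6°C.
ISA deviation = -1 − 6 = -7°C.
Density altitude = 4500 + 120 × (-7) = 3660 ft.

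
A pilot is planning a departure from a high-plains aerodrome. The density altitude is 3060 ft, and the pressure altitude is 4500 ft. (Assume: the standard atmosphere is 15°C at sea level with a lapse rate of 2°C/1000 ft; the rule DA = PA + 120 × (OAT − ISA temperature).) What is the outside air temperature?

Density altitude − pressure altitude = 3060 − 4500 = -1440 ft.
At 120 ft/°C that is an ISA deviation of -1440/120 = -12°C.
ISA temperature at 4500 ft = 15 − 2 × (4500/1000) = 6°C.
OAT = ISA + deviation = 6 + (-12) = -6°C.

-6°C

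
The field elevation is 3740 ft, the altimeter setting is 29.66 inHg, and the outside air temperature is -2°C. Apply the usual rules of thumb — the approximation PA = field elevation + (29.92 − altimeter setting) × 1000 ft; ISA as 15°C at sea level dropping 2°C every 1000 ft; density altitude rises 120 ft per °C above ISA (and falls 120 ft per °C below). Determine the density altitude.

2920 ft

Pressure altitude = 3740 + (29.92 − 29.66) × 1000 = 3740 + (+260) = 4000 ft.
ISA temperature at 4000 ft = 15 − 2 × (4000/1000) = 7°C.
ISA deviation = -2 − 7 = -9°C.
Density altitude = 4000 + 120 × (-9) = 2920 ft.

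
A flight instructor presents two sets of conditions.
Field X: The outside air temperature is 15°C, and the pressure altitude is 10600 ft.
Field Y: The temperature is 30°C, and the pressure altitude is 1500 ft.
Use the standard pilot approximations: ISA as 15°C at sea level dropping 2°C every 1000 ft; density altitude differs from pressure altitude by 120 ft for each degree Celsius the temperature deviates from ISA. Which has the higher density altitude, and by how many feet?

Field X by 9484 ft

Field X: ISA temp = -6.2°C, deviation +21.2°C, DA = 10600 + 120 × 21.2 = 13144 ft.
Field Y: ISA temp = 12°C, deviation +18°C, DA = 1500 + 120 × 18 = 3660 ft.
Field X is higher by 13144 − 3660 = 9484 ft.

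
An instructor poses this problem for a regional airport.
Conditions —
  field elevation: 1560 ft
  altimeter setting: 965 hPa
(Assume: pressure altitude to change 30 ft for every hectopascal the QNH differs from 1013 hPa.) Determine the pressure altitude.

3000 ft

Pressure correction = (1013 − 965) × 30 = +1440 ft.
Pressure altitude = 1560 + (+1440) = 3000 ft.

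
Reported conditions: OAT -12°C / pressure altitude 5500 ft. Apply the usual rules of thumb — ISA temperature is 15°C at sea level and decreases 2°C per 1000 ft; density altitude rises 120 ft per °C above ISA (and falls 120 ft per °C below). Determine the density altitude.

3580 ft

ISA temperature at 5500 ft = 15 − 2 × (5500/1000) = 4°C.
ISA deviation = -12 − 4 = -16°C.
Density altitude = 5500 + 120 × (-16) = 5500 + (-1920) = 3580 ft.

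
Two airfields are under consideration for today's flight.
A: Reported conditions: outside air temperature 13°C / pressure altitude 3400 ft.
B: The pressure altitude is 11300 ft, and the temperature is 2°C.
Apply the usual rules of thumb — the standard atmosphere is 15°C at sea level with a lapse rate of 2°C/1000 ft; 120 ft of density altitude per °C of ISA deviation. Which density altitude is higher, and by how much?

B by 8476 ft

A: ISA temp = 8.2°C, deviation +4.8°C, DA = 3400 + 120 × 4.8 = 3976 ft.
B: ISA temp = -7.6°C, deviation +9.6°C, DA = 11300 + 120 × 9.6 = 12452 ft.
B is higher by 12452 − 3976 = 8476 ft.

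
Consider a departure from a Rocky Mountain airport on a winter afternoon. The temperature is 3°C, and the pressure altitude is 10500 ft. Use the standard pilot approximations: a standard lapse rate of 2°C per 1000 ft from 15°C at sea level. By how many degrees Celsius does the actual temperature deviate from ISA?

ISA temperature at 10500 ft = 15 − 2 × (10500/1000) = -6°C.
Deviation = OAT − ISA = 3 − (-6) = +9°C.

ISA+9°C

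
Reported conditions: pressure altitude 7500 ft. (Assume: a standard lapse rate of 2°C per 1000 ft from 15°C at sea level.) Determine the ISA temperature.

ISA temperature = 15 − 2 × (7500/1000) = 15 − 15 = 0°C.

0°C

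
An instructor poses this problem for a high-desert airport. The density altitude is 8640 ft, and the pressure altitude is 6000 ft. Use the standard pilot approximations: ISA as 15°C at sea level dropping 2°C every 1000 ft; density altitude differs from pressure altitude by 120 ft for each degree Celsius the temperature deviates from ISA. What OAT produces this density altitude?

25°C

Density altitude − pressure altitude = 8640 − 6000 = +2640 ft.
At 120 ft/°C that is an ISA deviation of 2640/120 = +22°C.
ISA temperature at 6000 ft = 15 − 2 × (6000/1000) = 3°C.
OAT = ISA + deviation = 3 + (+22) = 25°C.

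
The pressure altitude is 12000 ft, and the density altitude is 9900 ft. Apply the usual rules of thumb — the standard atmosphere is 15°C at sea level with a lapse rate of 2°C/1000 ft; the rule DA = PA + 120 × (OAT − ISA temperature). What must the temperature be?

Density altitude − pressure altitude = 9900 − 12000 = -2100 ft.
At 120 ft/°C that is an ISA deviation of -2100/120 = -17.5°C.
ISA temperature at 12000 ft = 15 − 2 × (12000/1000) = -9°C.
OAT = ISA + deviation = -9 + (-17.5) = -26.5°C.

-26.5°C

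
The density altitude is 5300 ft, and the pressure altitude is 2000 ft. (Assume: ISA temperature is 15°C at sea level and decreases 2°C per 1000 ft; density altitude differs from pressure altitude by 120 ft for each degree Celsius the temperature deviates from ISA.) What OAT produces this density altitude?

38.5°C

Density altitude − pressure altitude = 5300 − 2000 = +3300 ft.
At 120 ft/°C that is an ISA deviation of 3300/120 = +27.5°C.
ISA temperature at 2000 ft = 15 − 2 × (2000/1000) = 11°C.
OAT = ISA + deviation = 11 + (+27.5) = 38.5°C.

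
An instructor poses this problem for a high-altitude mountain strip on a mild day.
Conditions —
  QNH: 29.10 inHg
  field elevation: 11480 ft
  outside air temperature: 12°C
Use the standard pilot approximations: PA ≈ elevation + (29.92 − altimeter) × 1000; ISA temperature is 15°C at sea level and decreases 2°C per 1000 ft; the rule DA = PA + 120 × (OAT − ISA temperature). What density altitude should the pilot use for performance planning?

Pressure altitude = 11480 + (29.92 − 29.10) × 1000 = 11480 + (+820) = 12300 ft.
ISA temperature at 12300 ft = 15 − 2 × (12300/1000) = -9.6°C.
ISA deviation = 12 − (-9.6) = +21.6°C.
Density altitude = 12300 + 120 × (21.6) = 14892 ft.

14892 ft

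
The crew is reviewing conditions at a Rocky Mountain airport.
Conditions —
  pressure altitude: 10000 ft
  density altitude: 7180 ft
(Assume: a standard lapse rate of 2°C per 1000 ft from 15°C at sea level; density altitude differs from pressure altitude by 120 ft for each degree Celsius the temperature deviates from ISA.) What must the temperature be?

-28.5°C

Density altitude − pressure altitude = 7180 − 10000 = -2820 ft.
At 120 ft/°C that is an ISA deviation of -2820/120 = -23.5°C.
ISA temperature at 10000 ft = 15 − 2 × (10000/1000) = -5°C.
OAT = ISA + deviation = -5 + (-23.5) = -28.5°C.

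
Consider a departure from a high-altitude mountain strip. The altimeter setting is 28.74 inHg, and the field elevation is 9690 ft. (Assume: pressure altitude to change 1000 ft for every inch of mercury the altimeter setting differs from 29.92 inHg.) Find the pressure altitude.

10870 ft

Pressure correction = (29.92 − 28.74) × 1000 = +1180 ft.
Pressure altitude = 9690 + (+1180) = 10870 ft.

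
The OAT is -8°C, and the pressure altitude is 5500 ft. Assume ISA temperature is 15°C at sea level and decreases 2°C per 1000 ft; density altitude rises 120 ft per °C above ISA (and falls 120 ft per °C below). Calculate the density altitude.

4060 ft

ISA temperature at 5500 ft = 15 − 2 × (5500/1000) = 4°C.
ISA deviation = -8 − 4 = -12°C.
Density altitude = 5500 + 120 × (-12) = 5500 + (-1440) = 4060 ft.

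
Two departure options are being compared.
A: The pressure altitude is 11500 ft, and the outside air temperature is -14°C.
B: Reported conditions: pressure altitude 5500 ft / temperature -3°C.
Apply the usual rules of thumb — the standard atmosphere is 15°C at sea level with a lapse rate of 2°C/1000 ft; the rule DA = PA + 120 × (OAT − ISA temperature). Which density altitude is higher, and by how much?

A by 6120 ft

A: ISA temp = -8°C, deviation -6°C, DA = 11500 + 120 × (-6) = 10780 ft.
B: ISA temp = 4°C, deviation -7°C, DA = 5500 + 120 × (-7) = 4660 ft.
A is higher by 10780 − 4660 = 6120 ft.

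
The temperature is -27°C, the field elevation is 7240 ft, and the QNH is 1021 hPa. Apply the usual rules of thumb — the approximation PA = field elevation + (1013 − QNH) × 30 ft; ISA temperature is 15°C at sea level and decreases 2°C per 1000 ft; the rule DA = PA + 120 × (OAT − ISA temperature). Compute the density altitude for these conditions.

Pressure altitude = 7240 + (1013 − 1021) × 30 = 7240 + (-240) = 7000 ft.
ISA temperature at 7000 ft = 15 − 2 × (7000/1000) = 1°C.
ISA deviation = -27 − 1 = -28°C.
Density altitude = 7000 + 120 × (-28) = 3640 ft.

3640 ft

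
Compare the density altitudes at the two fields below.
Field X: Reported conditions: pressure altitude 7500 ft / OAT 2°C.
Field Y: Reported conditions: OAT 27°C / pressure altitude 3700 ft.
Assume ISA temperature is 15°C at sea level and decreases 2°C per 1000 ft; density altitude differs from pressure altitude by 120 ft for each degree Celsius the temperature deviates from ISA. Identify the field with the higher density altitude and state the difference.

Field X by 1712 ft

Field X: ISA temp = 0°C, deviation +2°C, DA = 7500 + 120 × 2 = 7740 ft.
Field Y: ISA temp = 7.6°C, deviation +19.4°C, DA = 3700 + 120 × 19.4 = 6028 ft.
Field X is higher by 7740 − 6028 = 1712 ft.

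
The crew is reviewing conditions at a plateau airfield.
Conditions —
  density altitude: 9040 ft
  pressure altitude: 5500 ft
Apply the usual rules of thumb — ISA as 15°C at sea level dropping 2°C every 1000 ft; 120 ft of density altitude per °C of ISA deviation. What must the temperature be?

Density altitude − pressure altitude = 9040 − 5500 = +3540 ft.
At 120 ft/°C that is an ISA deviation of 3540/120 = +29.5°C.
ISA temperature at 5500 ft = 15 − 2 × (5500/1000) = 4°C.
OAT = ISA + deviation = 4 + (+29.5) = 33.5°C.

33.5°C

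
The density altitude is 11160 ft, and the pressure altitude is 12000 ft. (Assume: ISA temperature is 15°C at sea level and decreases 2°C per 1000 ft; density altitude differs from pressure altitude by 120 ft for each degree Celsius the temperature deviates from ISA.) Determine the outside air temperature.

-16°C

Density altitude − pressure altitude = 11160 − 12000 = -840 ft.
At 120 ft/°C that is an ISA deviation of -840/120 = -7°C.
ISA temperature at 12000 ft = 15 − 2 × (12000/1000) = -9°C.
OAT = ISA + deviation = -9 + (-7) = -16°C.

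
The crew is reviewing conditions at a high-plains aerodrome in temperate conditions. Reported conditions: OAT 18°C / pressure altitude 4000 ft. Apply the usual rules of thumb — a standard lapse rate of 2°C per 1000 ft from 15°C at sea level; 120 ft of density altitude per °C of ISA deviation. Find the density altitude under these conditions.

5320 ft

ISA temperature at 4000 ft = 15 − 2 × (4000/1000) = 7°C.
ISA deviation = 18 − 7 = +11°C.
Density altitude = 4000 + 120 × (11) = 4000 + (+1320) = 5320 ft.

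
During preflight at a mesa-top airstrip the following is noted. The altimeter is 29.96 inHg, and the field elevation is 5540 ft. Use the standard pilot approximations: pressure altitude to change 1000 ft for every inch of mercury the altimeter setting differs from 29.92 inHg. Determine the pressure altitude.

Pressure correction = (29.92 − 29.96) × 1000 = -40 ft.
Pressure altitude = 5540 + (-40) = 5500 ft.

5500 ft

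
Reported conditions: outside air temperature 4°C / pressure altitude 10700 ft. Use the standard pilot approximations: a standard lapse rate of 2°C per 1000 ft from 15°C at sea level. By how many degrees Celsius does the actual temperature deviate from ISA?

ISA temperature at 10700 ft = 15 − 2 × (10700/1000) = -6.4°C.
Deviation = OAT − ISA = 4 − (-6.4) = +10.4°C.

ISA+10.4°C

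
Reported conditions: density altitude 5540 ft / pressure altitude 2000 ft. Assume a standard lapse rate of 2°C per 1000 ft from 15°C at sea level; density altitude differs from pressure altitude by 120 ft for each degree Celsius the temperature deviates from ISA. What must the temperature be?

Density altitude − pressure altitude = 5540 − 2000 = +3540 ft.
At 120 ft/°C that is an ISA deviation of 3540/120 = +29.5°C.
ISA temperature at 2000 ft = 15 − 2 × (2000/1000) = 11°C.
OAT = ISA + deviation = 11 + (+29.5) = 40.5°C.

40.5°C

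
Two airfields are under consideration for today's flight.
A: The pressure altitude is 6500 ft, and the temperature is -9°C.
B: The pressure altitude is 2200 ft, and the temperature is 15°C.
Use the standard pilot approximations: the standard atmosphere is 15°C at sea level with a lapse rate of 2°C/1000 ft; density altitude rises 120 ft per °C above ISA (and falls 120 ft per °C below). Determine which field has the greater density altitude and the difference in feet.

A by 2452 ft

A: ISA temp = 2°C, deviation -11°C, DA = 6500 + 120 × (-11) = 5180 ft.
B: ISA temp = 10.6°C, deviation +4.4°C, DA = 2200 + 120 × 4.4 = 2728 ft.
A is higher by 5180 − 2728 = 2452 ft.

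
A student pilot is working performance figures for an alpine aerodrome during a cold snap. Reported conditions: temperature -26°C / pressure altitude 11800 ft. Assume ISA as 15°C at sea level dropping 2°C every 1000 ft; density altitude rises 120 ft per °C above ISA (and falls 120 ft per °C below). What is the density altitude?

9712 ft

ISA temperature at 11800 ft = 15 − 2 × (11800/1000) = -8.6°C.
ISA deviation = -26 − (-8.6) = -17.4°C.
Density altitude = 11800 + 120 × (-17.4) = 11800 + (-2088) = 9712 ft.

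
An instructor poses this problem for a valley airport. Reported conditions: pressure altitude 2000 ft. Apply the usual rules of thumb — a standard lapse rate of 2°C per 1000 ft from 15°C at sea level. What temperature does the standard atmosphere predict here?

11°C

ISA temperature = 15 − 2 × (2000/1000) = 15 − 4 = 11°C.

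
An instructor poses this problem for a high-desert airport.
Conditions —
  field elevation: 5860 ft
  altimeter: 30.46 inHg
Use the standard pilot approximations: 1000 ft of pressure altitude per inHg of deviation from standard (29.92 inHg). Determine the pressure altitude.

Pressure correction = (29.92 − 30.46) × 1000 = -540 ft.
Pressure altitude = 5860 + (-540) = 5320 ft.

5320 ft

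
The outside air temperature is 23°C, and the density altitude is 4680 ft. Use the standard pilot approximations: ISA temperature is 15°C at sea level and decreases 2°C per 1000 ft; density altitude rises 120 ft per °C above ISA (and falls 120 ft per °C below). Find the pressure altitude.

DA = PA + 120 × (OAT − (15 − 2·PA/1000)) = PA + 120·OAT − 1800 + 0.24·PA = 1.24·PA + 120·OAT − 1800.
So 1.24·PA = 4680 − 120 × 23 + 1800 = 3720.
PA = 3720 / 1.24 = 3000 ft.

3000 ft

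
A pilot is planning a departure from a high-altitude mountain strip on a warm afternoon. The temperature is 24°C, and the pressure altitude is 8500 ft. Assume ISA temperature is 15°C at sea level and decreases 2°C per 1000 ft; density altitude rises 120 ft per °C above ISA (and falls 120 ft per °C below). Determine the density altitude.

ISA temperature at 8500 ft = 15 − 2 × (8500/1000) = -2°C.
ISA deviation = 24 − (-2) = +26°C.
Density altitude = 8500 + 120 × (26) = 8500 + (+3120) = 11620 ft.

11620 ft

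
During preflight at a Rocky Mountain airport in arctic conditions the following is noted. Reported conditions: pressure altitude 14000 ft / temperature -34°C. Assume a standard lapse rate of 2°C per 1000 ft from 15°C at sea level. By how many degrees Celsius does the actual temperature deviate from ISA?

ISA-21°C

ISA temperature at 14000 ft = 15 − 2 × (14000/1000) = -13°C.
Deviation = OAT − ISA = -34 − (-13) = -21°C.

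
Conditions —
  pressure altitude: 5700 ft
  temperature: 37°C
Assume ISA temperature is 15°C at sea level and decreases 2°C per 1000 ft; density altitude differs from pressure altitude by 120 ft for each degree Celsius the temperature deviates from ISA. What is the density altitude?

9708 ft

ISA temperature at 5700 ft = 15 − 2 × (5700/1000) = 3.6°C.
ISA deviation = 37 − 3.6 = +33.4°C.
Density altitude = 5700 + 120 × (33.4) = 5700 + (+4008) = 9708 ft.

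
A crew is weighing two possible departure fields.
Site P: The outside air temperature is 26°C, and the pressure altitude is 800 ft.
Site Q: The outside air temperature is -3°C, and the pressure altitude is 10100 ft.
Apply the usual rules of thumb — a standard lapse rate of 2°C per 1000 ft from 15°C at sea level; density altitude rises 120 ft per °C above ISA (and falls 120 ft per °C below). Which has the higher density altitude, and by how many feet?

Site Q by 8052 ft

Site P: ISA temp = 13.4°C, deviation +12.6°C, DA = 800 + 120 × 12.6 = 2312 ft.
Site Q: ISA temp = -5.2°C, deviation +2.2°C, DA = 10100 + 120 × 2.2 = 10364 ft.
Site Q is higher by 10364 − 2312 = 8052 ft.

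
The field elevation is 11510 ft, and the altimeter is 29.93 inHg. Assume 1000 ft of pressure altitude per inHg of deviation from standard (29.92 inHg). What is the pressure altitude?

11500 ft

Pressure correction = (29.92 − 29.93) × 1000 = -10 ft.
Pressure altitude = 11510 + (-10) = 11500 ft.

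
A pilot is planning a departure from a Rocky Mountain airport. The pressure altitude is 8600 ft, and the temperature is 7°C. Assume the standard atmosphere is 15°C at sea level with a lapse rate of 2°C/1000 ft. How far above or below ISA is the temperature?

ISA+9.2°C

ISA temperature at 8600 ft = 15 − 2 × (8600/1000) = -2.2°C.
Deviation = OAT − ISA = 7 − (-2.2) = +9.2°C.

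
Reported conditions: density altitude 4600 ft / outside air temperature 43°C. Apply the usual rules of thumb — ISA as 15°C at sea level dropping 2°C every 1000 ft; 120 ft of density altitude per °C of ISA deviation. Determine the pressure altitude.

DA = PA + 120 × (OAT − (15 − 2·PA/1000)) = PA + 120·OAT − 1800 + 0.24·PA = 1.24·PA + 120·OAT − 1800.
So 1.24·PA = 4600 − 120 × 43 + 1800 = 1240.
PA = 1240 / 1.24 = 1000 ft.

1000 ft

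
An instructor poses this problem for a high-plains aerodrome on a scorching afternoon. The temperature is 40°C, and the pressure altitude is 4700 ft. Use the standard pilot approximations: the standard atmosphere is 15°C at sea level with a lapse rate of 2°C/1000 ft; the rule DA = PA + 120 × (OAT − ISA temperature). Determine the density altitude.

8828 ft

ISA temperature at 4700 ft = 15 − 2 × (4700/1000) = 5.6°C.
ISA deviation = 40 − 5.6 = +34.4°C.
Density altitude = 4700 + 120 × (34.4) = 4700 + (+4128) = 8828 ft.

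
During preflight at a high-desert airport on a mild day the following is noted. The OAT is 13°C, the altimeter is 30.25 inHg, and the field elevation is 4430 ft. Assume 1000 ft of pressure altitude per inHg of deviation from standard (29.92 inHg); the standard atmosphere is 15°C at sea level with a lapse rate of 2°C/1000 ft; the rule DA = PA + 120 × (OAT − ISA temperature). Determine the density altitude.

4844 ft

Pressure altitude = 4430 + (29.92 − 30.25) × 1000 = 4430 + (-330) = 4100 ft.
ISA temperature at 4100 ft = 15 − 2 × (4100/1000) = 6.8°C.
ISA deviation = 13 − 6.8 = +6.2°C.
Density altitude = 4100 + 120 × (6.2) = 4844 ft.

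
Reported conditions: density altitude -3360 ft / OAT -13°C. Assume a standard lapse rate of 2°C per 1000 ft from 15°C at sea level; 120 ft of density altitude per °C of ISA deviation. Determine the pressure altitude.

DA = PA + 120 × (OAT − (15 − 2·PA/1000)) = PA + 120·OAT − 1800 + 0.24·PA = 1.24·PA + 120·OAT − 1800.
So 1.24·PA = -3360 − 120 × (-13) + 1800 = 0.
PA = 0 / 1.24 = 0 ft.

0 ft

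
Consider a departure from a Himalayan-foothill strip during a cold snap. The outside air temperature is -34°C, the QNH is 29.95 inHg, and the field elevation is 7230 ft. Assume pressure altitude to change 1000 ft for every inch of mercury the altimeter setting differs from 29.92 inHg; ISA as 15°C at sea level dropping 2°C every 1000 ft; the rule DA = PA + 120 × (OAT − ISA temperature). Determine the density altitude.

Pressure altitude = 7230 + (29.92 − 29.95) × 1000 = 7230 + (-30) = 7200 ft.
ISA temperature at 7200 ft = 15 − 2 × (7200/1000) = 0.6°C.
ISA deviation = -34 − 0.6 = -34.6°C.
Density altitude = 7200 + 120 × (-34.6) = 3048 ft.

3048 ft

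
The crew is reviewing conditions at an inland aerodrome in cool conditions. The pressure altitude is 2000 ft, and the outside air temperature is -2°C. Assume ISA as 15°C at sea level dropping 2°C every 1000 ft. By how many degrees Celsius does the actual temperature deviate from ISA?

ISA temperature at 2000 ft = 15 − 2 × (2000/1000) = 11°C.
Deviation = OAT − ISA = -2 − 11 = -13°C.

ISA-13°C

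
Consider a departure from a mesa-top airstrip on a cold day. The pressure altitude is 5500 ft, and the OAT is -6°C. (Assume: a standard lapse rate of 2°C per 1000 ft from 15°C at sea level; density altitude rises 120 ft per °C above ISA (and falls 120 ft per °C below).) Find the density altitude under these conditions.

ISA temperature at 5500 ft = 15 − 2 × (5500/1000) = 4°C.
ISA deviation = -6 − 4 = -10°C.
Density altitude = 5500 + 120 × (-10) = 5500 + (-1200) = 4300 ft.

4300 ft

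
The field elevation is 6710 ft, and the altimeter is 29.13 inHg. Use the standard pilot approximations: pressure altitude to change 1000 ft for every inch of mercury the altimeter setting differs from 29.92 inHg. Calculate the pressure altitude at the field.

Pressure correction = (29.92 − 29.13) × 1000 = +790 ft.
Pressure altitude = 6710 + (+790) = 7500 ft.

7500 ft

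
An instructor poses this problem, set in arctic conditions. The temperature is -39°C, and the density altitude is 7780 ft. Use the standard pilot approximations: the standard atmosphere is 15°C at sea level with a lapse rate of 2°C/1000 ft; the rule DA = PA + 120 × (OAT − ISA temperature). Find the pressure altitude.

11500 ft

DA = PA + 120 × (OAT − (15 − 2·PA/1000)) = PA + 120·OAT − 1800 + 0.24·PA = 1.24·PA + 120·OAT − 1800.
So 1.24·PA = 7780 − 120 × (-39) + 1800 = 14260.
PA = 14260 / 1.24 = 11500 ft.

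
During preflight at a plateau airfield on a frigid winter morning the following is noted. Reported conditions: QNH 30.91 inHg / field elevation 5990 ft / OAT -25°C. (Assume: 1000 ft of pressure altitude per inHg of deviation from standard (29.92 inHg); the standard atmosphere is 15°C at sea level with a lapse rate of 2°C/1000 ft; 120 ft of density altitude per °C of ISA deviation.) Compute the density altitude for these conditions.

1400 ft

Pressure altitude = 5990 + (29.92 − 30.91) × 1000 = 5990 + (-990) = 5000 ft.
ISA temperature at 5000 ft = 15 − 2 × (5000/1000) = 5°C.
ISA deviation = -25 − 5 = -30°C.
Density altitude = 5000 + 120 × (-30) = 1400 ft.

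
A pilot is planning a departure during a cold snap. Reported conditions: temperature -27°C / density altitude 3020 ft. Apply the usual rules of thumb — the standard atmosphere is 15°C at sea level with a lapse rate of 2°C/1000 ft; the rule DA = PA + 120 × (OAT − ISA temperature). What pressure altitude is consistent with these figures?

6500 ft

DA = PA + 120 × (OAT − (15 − 2·PA/1000)) = PA + 120·OAT − 1800 + 0.24·PA = 1.24·PA + 120·OAT − 1800.
So 1.24·PA = 3020 − 120 × (-27) + 1800 = 8060.
PA = 8060 / 1.24 = 6500 ft.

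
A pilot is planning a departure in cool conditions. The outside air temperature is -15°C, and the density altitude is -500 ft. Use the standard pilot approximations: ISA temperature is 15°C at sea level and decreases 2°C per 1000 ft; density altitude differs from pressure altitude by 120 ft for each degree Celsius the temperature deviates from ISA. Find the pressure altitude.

2500 ft

DA = PA + 120 × (OAT − (15 − 2·PA/1000)) = PA + 120·OAT − 1800 + 0.24·PA = 1.24·PA + 120·OAT − 1800.
So 1.24·PA = -500 − 120 × (-15) + 1800 = 3100.
PA = 3100 / 1.24 = 2500 ft.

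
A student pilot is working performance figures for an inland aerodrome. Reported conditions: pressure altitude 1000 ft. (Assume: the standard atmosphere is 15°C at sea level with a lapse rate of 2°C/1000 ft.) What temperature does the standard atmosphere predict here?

13°C

ISA temperature = 15 − 2 × (1000/1000) = 15 − 2 = 13°C.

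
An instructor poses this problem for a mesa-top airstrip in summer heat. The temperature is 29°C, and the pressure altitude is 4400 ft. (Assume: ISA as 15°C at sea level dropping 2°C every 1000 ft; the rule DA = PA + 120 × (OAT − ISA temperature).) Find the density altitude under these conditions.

7136 ft

ISA temperature at 4400 ft = 15 − 2 × (4400/1000) = 6.2°C.
ISA deviation = 29 − 6.2 = +22.8°C.
Density altitude = 4400 + 120 × (22.8) = 4400 + (+2736) = 7136 ft.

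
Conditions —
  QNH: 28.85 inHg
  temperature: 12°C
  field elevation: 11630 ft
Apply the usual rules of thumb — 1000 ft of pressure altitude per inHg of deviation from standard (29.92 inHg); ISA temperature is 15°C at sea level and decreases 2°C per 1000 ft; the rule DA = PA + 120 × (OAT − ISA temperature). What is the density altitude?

Pressure altitude = 11630 + (29.92 − 28.85) × 1000 = 11630 + (+1070) = 12700 ft.
ISA temperature at 12700 ft = 15 − 2 × (12700/1000) = -10.4°C.
ISA deviation = 12 − (-10.4) = +22.4°C.
Density altitude = 12700 + 120 × (22.4) = 15388 ft.

15388 ft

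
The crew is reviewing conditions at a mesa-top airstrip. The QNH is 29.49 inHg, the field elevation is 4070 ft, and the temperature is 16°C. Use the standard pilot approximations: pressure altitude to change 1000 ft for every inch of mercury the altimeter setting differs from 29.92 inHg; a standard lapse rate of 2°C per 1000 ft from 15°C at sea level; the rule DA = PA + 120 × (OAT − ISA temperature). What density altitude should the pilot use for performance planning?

Pressure altitude = 4070 + (29.92 − 29.49) × 1000 = 4070 + (+430) = 4500 ft.
ISA temperature at 4500 ft = 15 − 2 × (4500/1000) = 6°C.
ISA deviation = 16 − 6 = +10°C.
Density altitude = 4500 + 120 × (10) = 5700 ft.

5700 ft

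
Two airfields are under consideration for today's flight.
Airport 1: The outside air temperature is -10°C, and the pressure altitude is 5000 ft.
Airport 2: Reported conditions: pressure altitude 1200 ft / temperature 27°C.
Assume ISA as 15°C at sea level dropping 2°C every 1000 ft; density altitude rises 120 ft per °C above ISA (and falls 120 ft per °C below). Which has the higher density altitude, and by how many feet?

Airport 1 by 272 ft

Airport 1: ISA temp = 5°C, deviation -15°C, DA = 5000 + 120 × (-15) = 3200 ft.
Airport 2: ISA temp = 12.6°C, deviation +14.4°C, DA = 1200 + 120 × 14.4 = 2928 ft.
Airport 1 is higher by 3200 − 2928 = 272 ft.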